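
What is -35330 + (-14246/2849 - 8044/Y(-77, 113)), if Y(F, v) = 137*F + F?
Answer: -6946040890/196581 ≈ -35334.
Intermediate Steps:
Y(F, v) = 138*F
-35330 + (-14246/2849 - 8044/Y(-77, 113)) = -35330 + (-14246/2849 - 8044/(138*(-77))) = -35330 + (-14246*1/2849 - 8044/(-10626)) = -35330 + (-14246/2849 - 8044*(-1/10626)) = -35330 + (-14246/2849 + 4022/5313) = -35330 - 834160/196581 = -6946040890/196581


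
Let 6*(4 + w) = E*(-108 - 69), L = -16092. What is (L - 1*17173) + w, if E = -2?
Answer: -33210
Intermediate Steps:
w = 55 (w = -4 + (-2*(-108 - 69))/6 = -4 + (-2*(-177))/6 = -4 + (⅙)*354 = -4 + 59 = 55)
(L - 1*17173) + w = (-16092 - 1*17173) + 55 = (-16092 - 17173) + 55 = -33265 + 55 = -33210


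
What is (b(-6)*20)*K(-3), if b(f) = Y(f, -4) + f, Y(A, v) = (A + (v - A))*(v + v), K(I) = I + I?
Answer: -3120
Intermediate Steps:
K(I) = 2*I
Y(A, v) = 2*v² (Y(A, v) = v*(2*v) = 2*v²)
b(f) = 32 + f (b(f) = 2*(-4)² + f = 2*16 + f = 32 + f)
(b(-6)*20)*K(-3) = ((32 - 6)*20)*(2*(-3)) = (26*20)*(-6) = 520*(-6) = -3120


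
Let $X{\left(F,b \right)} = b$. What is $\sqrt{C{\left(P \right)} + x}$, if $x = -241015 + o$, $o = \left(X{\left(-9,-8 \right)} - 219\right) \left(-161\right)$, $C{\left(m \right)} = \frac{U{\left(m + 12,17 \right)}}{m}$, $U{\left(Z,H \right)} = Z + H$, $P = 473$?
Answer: $\frac{i \sqrt{45745183726}}{473} \approx 452.18 i$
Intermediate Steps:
$U{\left(Z,H \right)} = H + Z$
$C{\left(m \right)} = \frac{29 + m}{m}$ ($C{\left(m \right)} = \frac{17 + \left(m + 12\right)}{m} = \frac{17 + \left(12 + m\right)}{m} = \frac{29 + m}{m}$)
$o = 36547$ ($o = \left(-8 - 219\right) \left(-161\right) = \left(-227\right) \left(-161\right) = 36547$)
$x = -204468$ ($x = -241015 + 36547 = -204468$)
$\sqrt{C{\left(P \right)} + x} = \sqrt{\frac{29 + 473}{473} - 204468} = \sqrt{\frac{1}{473} \cdot 502 - 204468} = \sqrt{\frac{502}{473} - 204468} = \sqrt{- \frac{96712862}{473}} = \frac{i \sqrt{45745183726}}{473}$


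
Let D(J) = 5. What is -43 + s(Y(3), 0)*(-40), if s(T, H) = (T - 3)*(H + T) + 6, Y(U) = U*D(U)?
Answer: -7483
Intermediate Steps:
Y(U) = 5*U (Y(U) = U*5 = 5*U)
s(T, H) = 6 + (-3 + T)*(H + T) (s(T, H) = (-3 + T)*(H + T) + 6 = 6 + (-3 + T)*(H + T))
-43 + s(Y(3), 0)*(-40) = -43 + (6 + (5*3)² - 3*0 - 15*3 + 0*(5*3))*(-40) = -43 + (6 + 15² + 0 - 3*15 + 0*15)*(-40) = -43 + (6 + 225 + 0 - 45 + 0)*(-40) = -43 + 186*(-40) = -43 - 7440 = -7483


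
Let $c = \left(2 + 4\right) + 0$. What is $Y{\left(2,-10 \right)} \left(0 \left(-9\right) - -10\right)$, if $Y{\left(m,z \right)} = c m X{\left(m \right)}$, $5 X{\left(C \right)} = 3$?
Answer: $72$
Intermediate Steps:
$X{\left(C \right)} = \frac{3}{5}$ ($X{\left(C \right)} = \frac{1}{5} \cdot 3 = \frac{3}{5}$)
$c = 6$ ($c = 6 + 0 = 6$)
$Y{\left(m,z \right)} = \frac{18 m}{5}$ ($Y{\left(m,z \right)} = 6 m \frac{3}{5} = \frac{18 m}{5}$)
$Y{\left(2,-10 \right)} \left(0 \left(-9\right) - -10\right) = \frac{18}{5} \cdot 2 \left(0 \left(-9\right) - -10\right) = \frac{36 \left(0 + 10\right)}{5} = \frac{36}{5} \cdot 10 = 72$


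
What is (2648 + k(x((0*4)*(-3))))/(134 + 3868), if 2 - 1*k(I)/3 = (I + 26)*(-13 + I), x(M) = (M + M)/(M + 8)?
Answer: 1834/2001 ≈ 0.91654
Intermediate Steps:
x(M) = 2*M/(8 + M) (x(M) = (2*M)/(8 + M) = 2*M/(8 + M))
k(I) = 6 - 3*(-13 + I)*(26 + I) (k(I) = 6 - 3*(I + 26)*(-13 + I) = 6 - 3*(26 + I)*(-13 + I) = 6 - 3*(-13 + I)*(26 + I))
(2648 + k(x((0*4)*(-3))))/(134 + 3868) = (2648 + (1020 - 78*(0*4)*(-3)/(8 + (0*4)*(-3)) - 3*(2*((0*4)*(-3))/(8 + (0*4)*(-3)))²))/(134 + 3868) = (2648 + (1020 - 78*0*(-3)/(8 + 0*(-3)) - 3*(2*(0*(-3))/(8 + 0*(-3)))²))/4002 = (2648 + (1020 - 78*0/(8 + 0) - 3*(2*0/(8 + 0))²))*(1/4002) = (2648 + (1020 - 78*0/8 - 3*(2*0/8)²))*(1/4002) = (2648 + (1020 - 78*0/8 - 3*(2*0*(⅛))²))*(1/4002) = (2648 + (1020 - 39*0 - 3*0²))*(1/4002) = (2648 + (1020 + 0 - 3*0))*(1/4002) = (2648 + (1020 + 0 + 0))*(1/4002) = (2648 + 1020)*(1/4002) = 3668*(1/4002) = 1834/2001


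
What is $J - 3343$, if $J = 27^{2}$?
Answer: $-2614$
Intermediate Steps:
$J = 729$
$J - 3343 = 729 - 3343 = -2614$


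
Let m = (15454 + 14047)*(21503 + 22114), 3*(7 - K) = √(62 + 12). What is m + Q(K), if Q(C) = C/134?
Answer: 172423845685/134 - √74/402 ≈ 1.2867e+9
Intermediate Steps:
K = 7 - √74/3 (K = 7 - √(62 + 12)/3 = 7 - √74/3 ≈ 4.1326)
m = 1286745117 (m = 29501*43617 = 1286745117)
Q(C) = C/134 (Q(C) = C*(1/134) = C/134)
m + Q(K) = 1286745117 + (7 - √74/3)/134 = 1286745117 + (7/134 - √74/402) = 172423845685/134 - √74/402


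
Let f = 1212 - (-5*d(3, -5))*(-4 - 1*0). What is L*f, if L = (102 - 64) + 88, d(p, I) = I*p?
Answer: 190512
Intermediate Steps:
f = 1512 (f = 1212 - (-(-25)*3)*(-4 - 1*0) = 1212 - (-5*(-15))*(-4 + 0) = 1212 - 75*(-4) = 1212 - 1*(-300) = 1212 + 300 = 1512)
L = 126 (L = 38 + 88 = 126)
L*f = 126*1512 = 190512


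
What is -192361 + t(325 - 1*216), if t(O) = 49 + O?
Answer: -192203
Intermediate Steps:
-192361 + t(325 - 1*216) = -192361 + (49 + (325 - 1*216)) = -192361 + (49 + (325 - 216)) = -192361 + (49 + 109) = -192361 + 158 = -192203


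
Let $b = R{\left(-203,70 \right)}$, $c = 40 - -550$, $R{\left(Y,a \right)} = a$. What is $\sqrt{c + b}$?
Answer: $2 \sqrt{165} \approx 25.69$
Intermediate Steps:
$c = 590$ ($c = 40 + 550 = 590$)
$b = 70$
$\sqrt{c + b} = \sqrt{590 + 70} = \sqrt{660} = 2 \sqrt{165}$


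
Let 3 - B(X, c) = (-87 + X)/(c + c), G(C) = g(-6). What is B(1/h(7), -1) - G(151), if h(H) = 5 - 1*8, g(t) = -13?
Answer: -83/3 ≈ -27.667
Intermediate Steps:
G(C) = -13
h(H) = -3 (h(H) = 5 - 8 = -3)
B(X, c) = 3 - (-87 + X)/(2*c) (B(X, c) = 3 - (-87 + X)/(c + c) = 3 - (-87 + X)/(2*c))
B(1/h(7), -1) - G(151) = (½)*(87 - 1/(-3) + 6*(-1))/(-1) - 1*(-13) = (½)*(-1)*(87 - 1*(-⅓) - 6) + 13 = (½)*(-1)*(87 + ⅓ - 6) + 13 = (½)*(-1)*(244/3) + 13 = -122/3 + 13 = -83/3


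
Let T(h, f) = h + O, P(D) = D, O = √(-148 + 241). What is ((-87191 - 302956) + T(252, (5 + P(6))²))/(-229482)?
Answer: 11815/6954 - √93/229482 ≈ 1.6990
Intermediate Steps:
O = √93 ≈ 9.6436
T(h, f) = h + √93
((-87191 - 302956) + T(252, (5 + P(6))²))/(-229482) = ((-87191 - 302956) + (252 + √93))/(-229482) = (-390147 + (252 + √93))*(-1/229482) = (-389895 + √93)*(-1/229482) = 11815/6954 - √93/229482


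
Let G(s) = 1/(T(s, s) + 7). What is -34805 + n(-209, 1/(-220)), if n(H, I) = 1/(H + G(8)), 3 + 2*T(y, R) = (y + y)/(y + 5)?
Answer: -1155700184/33205 ≈ -34805.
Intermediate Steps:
T(y, R) = -3/2 + y/(5 + y) (T(y, R) = -3/2 + ((y + y)/(y + 5))/2 = -3/2 + ((2*y)/(5 + y))/2 = -3/2 + (2*y/(5 + y))/2 = -3/2 + y/(5 + y))
G(s) = 1/(7 + (-15 - s)/(2*(5 + s))) (G(s) = 1/((-15 - s)/(2*(5 + s)) + 7) = 1/(7 + (-15 - s)/(2*(5 + s))))
n(H, I) = 1/(26/159 + H) (n(H, I) = 1/(H + 2*(5 + 8)/(55 + 13*8)) = 1/(H + 2*13/(55 + 104)) = 1/(H + 2*13/159) = 1/(H + 2*(1/159)*13) = 1/(H + 26/159) = 1/(26/159 + H))
-34805 + n(-209, 1/(-220)) = -34805 + 159/(26 + 159*(-209)) = -34805 + 159/(26 - 33231) = -34805 + 159/(-33205) = -34805 + 159*(-1/33205) = -34805 - 159/33205 = -1155700184/33205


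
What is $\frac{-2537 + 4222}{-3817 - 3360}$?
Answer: $- \frac{1685}{7177} \approx -0.23478$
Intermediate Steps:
$\frac{-2537 + 4222}{-3817 - 3360} = \frac{1685}{-7177} = 1685 \left(- \frac{1}{7177}\right) = - \frac{1685}{7177}$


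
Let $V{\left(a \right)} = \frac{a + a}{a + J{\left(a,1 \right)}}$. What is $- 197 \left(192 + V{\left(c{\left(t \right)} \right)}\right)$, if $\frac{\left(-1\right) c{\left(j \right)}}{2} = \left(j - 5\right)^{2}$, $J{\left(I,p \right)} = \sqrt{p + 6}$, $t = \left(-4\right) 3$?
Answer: $- \frac{12767757544}{334077} - \frac{227732 \sqrt{7}}{334077} \approx -38220.0$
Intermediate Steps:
$t = -12$
$J{\left(I,p \right)} = \sqrt{6 + p}$
$c{\left(j \right)} = - 2 \left(-5 + j\right)^{2}$ ($c{\left(j \right)} = - 2 \left(j - 5\right)^{2} = - 2 \left(-5 + j\right)^{2}$)
$V{\left(a \right)} = \frac{2 a}{a + \sqrt{7}}$ ($V{\left(a \right)} = \frac{a + a}{a + \sqrt{6 + 1}} = \frac{2 a}{a + \sqrt{7}}$)
$- 197 \left(192 + V{\left(c{\left(t \right)} \right)}\right) = - 197 \left(192 + \frac{2 \left(- 2 \left(-5 - 12\right)^{2}\right)}{- 2 \left(-5 - 12\right)^{2} + \sqrt{7}}\right) = - 197 \left(192 + \frac{2 \left(- 2 \left(-17\right)^{2}\right)}{- 2 \left(-17\right)^{2} + \sqrt{7}}\right) = - 197 \left(192 + \frac{2 \left(\left(-2\right) 289\right)}{\left(-2\right) 289 + \sqrt{7}}\right) = - 197 \left(192 + 2 \left(-578\right) \frac{1}{-578 + \sqrt{7}}\right) = - 197 \left(192 - \frac{1156}{-578 + \sqrt{7}}\right) = -37824 + \frac{227732}{-578 + \sqrt{7}}$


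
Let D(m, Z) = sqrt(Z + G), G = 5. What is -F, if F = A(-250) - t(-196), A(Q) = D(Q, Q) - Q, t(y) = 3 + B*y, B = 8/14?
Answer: -359 - 7*I*sqrt(5) ≈ -359.0 - 15.652*I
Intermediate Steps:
B = 4/7 (B = 8*(1/14) = 4/7 ≈ 0.57143)
t(y) = 3 + 4*y/7
D(m, Z) = sqrt(5 + Z) (D(m, Z) = sqrt(Z + 5) = sqrt(5 + Z))
A(Q) = sqrt(5 + Q) - Q
F = 359 + 7*I*sqrt(5) (F = (sqrt(5 - 250) - 1*(-250)) - (3 + (4/7)*(-196)) = (sqrt(-245) + 250) - (3 - 112) = (7*I*sqrt(5) + 250) - 1*(-109) = (250 + 7*I*sqrt(5)) + 109 = 359 + 7*I*sqrt(5) ≈ 359.0 + 15.652*I)
-F = -(359 + 7*I*sqrt(5)) = -359 - 7*I*sqrt(5)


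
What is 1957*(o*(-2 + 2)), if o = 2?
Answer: 0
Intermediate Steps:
1957*(o*(-2 + 2)) = 1957*(2*(-2 + 2)) = 1957*(2*0) = 1957*0 = 0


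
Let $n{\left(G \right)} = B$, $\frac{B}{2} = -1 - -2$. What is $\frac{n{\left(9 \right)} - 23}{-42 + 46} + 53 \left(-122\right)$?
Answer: $- \frac{25885}{4} \approx -6471.3$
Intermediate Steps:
$B = 2$ ($B = 2 \left(-1 - -2\right) = 2 \left(-1 + 2\right) = 2 \cdot 1 = 2$)
$n{\left(G \right)} = 2$
$\frac{n{\left(9 \right)} - 23}{-42 + 46} + 53 \left(-122\right) = \frac{2 - 23}{-42 + 46} + 53 \left(-122\right) = - \frac{21}{4} - 6466 = - \frac{25885}{4}$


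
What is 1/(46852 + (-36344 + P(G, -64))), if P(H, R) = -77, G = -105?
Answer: 1/10431 ≈ 9.5868e-5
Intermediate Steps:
1/(46852 + (-36344 + P(G, -64))) = 1/(46852 + (-36344 - 77)) = 1/(46852 - 36421) = 1/10431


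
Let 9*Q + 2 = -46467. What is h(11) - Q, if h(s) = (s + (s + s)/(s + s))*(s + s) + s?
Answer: 48944/9 ≈ 5438.2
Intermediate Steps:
h(s) = s + 2*s*(1 + s) (h(s) = (s + (2*s)/((2*s)))*(2*s) + s = (s + (2*s)*(1/(2*s)))*(2*s) + s = (s + 1)*(2*s) + s = (1 + s)*(2*s) + s = 2*s*(1 + s) + s = s + 2*s*(1 + s))
Q = -46469/9 (Q = -2/9 + (⅑)*(-46467) = -2/9 - 5163 = -46469/9 ≈ -5163.2)
h(11) - Q = 11*(3 + 2*11) - 1*(-46469/9) = 11*(3 + 22) + 46469/9 = 11*25 + 46469/9 = 275 + 46469/9 = 48944/9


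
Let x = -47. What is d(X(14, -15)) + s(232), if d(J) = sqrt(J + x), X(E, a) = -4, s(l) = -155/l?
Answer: -155/232 + I*sqrt(51) ≈ -0.6681 + 7.1414*I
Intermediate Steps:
d(J) = sqrt(-47 + J) (d(J) = sqrt(J - 47) = sqrt(-47 + J))
d(X(14, -15)) + s(232) = sqrt(-47 - 4) - 155/232 = sqrt(-51) - 155*1/232 = I*sqrt(51) - 155/232 = -155/232 + I*sqrt(51)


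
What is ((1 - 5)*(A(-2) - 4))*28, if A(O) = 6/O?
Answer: 784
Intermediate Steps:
((1 - 5)*(A(-2) - 4))*28 = ((1 - 5)*(6/(-2) - 4))*28 = -4*(6*(-½) - 4)*28 = -4*(-3 - 4)*28 = -4*(-7)*28 = 28*28 = 784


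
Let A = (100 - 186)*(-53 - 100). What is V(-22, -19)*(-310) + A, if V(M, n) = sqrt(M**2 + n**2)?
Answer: 13158 - 4030*sqrt(5) ≈ 4146.6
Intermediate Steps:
A = 13158 (A = -86*(-153) = 13158)
V(-22, -19)*(-310) + A = sqrt((-22)**2 + (-19)**2)*(-310) + 13158 = sqrt(484 + 361)*(-310) + 13158 = sqrt(845)*(-310) + 13158 = (13*sqrt(5))*(-310) + 13158 = -4030*sqrt(5) + 13158 = 13158 - 4030*sqrt(5)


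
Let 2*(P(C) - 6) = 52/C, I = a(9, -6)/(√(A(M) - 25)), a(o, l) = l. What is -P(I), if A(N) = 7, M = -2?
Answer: -6 + 13*I*√2 ≈ -6.0 + 18.385*I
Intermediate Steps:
I = I*√2 (I = -6/√(7 - 25) = -6*(-I*√2/6) = -(-1)*I*√2 = I*√2 ≈ 1.4142*I)
P(C) = 6 + 26/C (P(C) = 6 + (52/C)/2 = 6 + 26/C)
-P(I) = -(6 + 26/((I*√2))) = -(6 + 26*(-I*√2/2)) = -(6 - 13*I*√2) = -6 + 13*I*√2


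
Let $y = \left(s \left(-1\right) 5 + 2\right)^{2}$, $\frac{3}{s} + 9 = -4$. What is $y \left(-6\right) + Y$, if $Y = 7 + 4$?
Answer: $- \frac{8227}{169} \approx -48.68$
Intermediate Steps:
$s = - \frac{3}{13}$ ($s = \frac{3}{-9 - 4} = \frac{3}{-13} = 3 \left(- \frac{1}{13}\right) = - \frac{3}{13} \approx -0.23077$)
$y = \frac{1681}{169}$ ($y = \left(\left(- \frac{3}{13}\right) \left(-1\right) 5 + 2\right)^{2} = \left(\frac{3}{13} \cdot 5 + 2\right)^{2} = \left(\frac{15}{13} + 2\right)^{2} = \left(\frac{41}{13}\right)^{2} = \frac{1681}{169} \approx 9.9467$)
$Y = 11$
$y \left(-6\right) + Y = \frac{1681}{169} \left(-6\right) + 11 = - \frac{10086}{169} + 11 = - \frac{8227}{169}$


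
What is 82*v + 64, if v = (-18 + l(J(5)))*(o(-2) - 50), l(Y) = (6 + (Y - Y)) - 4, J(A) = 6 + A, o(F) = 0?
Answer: 65664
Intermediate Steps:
l(Y) = 2 (l(Y) = (6 + 0) - 4 = 6 - 4 = 2)
v = 800 (v = (-18 + 2)*(0 - 50) = -16*(-50) = 800)
82*v + 64 = 82*800 + 64 = 65600 + 64 = 65664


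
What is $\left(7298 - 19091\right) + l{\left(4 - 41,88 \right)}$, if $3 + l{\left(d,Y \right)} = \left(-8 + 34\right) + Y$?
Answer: $-11682$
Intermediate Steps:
$l{\left(d,Y \right)} = 23 + Y$ ($l{\left(d,Y \right)} = -3 + \left(\left(-8 + 34\right) + Y\right) = -3 + \left(26 + Y\right) = 23 + Y$)
$\left(7298 - 19091\right) + l{\left(4 - 41,88 \right)} = \left(7298 - 19091\right) + \left(23 + 88\right) = -11793 + 111 = -11682$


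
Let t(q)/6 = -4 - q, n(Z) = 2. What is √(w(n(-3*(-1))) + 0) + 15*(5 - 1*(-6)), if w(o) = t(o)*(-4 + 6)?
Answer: 165 + 6*I*√2 ≈ 165.0 + 8.4853*I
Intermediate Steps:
t(q) = -24 - 6*q (t(q) = 6*(-4 - q) = -24 - 6*q)
w(o) = -48 - 12*o (w(o) = (-24 - 6*o)*(-4 + 6) = (-24 - 6*o)*2 = -48 - 12*o)
√(w(n(-3*(-1))) + 0) + 15*(5 - 1*(-6)) = √((-48 - 12*2) + 0) + 15*(5 - 1*(-6)) = √((-48 - 24) + 0) + 15*(5 + 6) = √(-72 + 0) + 15*11 = √(-72) + 165 = 6*I*√2 + 165 = 165 + 6*I*√2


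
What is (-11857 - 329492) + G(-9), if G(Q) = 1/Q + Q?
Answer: -3072223/9 ≈ -3.4136e+5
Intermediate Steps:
G(Q) = Q + 1/Q
(-11857 - 329492) + G(-9) = (-11857 - 329492) + (-9 + 1/(-9)) = -341349 + (-9 - 1/9) = -341349 - 82/9 = -3072223/9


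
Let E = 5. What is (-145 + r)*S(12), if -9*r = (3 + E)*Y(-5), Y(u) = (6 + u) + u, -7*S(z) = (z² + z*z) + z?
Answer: 127300/21 ≈ 6061.9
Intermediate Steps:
S(z) = -2*z²/7 - z/7 (S(z) = -((z² + z*z) + z)/7 = -((z² + z²) + z)/7 = -(2*z² + z)/7 = -(z + 2*z²)/7 = -2*z²/7 - z/7)
Y(u) = 6 + 2*u
r = 32/9 (r = -(3 + 5)*(6 + 2*(-5))/9 = -8*(6 - 10)/9 = -8*(-4)/9 = -⅑*(-32) = 32/9 ≈ 3.5556)
(-145 + r)*S(12) = (-145 + 32/9)*(-⅐*12*(1 + 2*12)) = -(-1273)*12*(1 + 24)/63 = -(-1273)*12*25/63 = -1273/9*(-300/7) = 127300/21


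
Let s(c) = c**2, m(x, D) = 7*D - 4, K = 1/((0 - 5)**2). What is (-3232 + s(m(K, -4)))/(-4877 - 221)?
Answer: 1104/2549 ≈ 0.43311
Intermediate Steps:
K = 1/25 (K = 1/((-5)**2) = 1/25 ≈ 0.040000)
m(x, D) = -4 + 7*D
(-3232 + s(m(K, -4)))/(-4877 - 221) = (-3232 + (-4 + 7*(-4))**2)/(-4877 - 221) = (-3232 + (-4 - 28)**2)/(-5098) = (-3232 + (-32)**2)*(-1/5098) = (-3232 + 1024)*(-1/5098) = -2208*(-1/5098) = 1104/2549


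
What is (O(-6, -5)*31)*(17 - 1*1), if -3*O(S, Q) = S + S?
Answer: 1984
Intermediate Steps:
O(S, Q) = -2*S/3 (O(S, Q) = -(S + S)/3 = -2*S/3)
(O(-6, -5)*31)*(17 - 1*1) = (-⅔*(-6)*31)*(17 - 1*1) = (4*31)*(17 - 1) = 124*16 = 1984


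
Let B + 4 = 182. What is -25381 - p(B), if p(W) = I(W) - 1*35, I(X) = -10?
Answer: -25336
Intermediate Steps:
B = 178 (B = -4 + 182 = 178)
p(W) = -45 (p(W) = -10 - 1*35 = -10 - 35 = -45)
-25381 - p(B) = -25381 - 1*(-45) = -25381 + 45 = -25336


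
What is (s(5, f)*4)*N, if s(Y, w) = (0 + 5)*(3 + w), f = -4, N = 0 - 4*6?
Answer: 480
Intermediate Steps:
N = -24 (N = 0 - 1*24 = 0 - 24 = -24)
s(Y, w) = 15 + 5*w (s(Y, w) = 5*(3 + w) = 15 + 5*w)
(s(5, f)*4)*N = ((15 + 5*(-4))*4)*(-24) = ((15 - 20)*4)*(-24) = -5*4*(-24) = -20*(-24) = 480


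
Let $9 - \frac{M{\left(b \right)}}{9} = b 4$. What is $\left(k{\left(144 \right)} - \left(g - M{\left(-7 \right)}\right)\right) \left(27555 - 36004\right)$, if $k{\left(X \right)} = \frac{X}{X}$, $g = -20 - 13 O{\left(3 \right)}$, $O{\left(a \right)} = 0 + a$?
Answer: $-3320457$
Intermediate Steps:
$M{\left(b \right)} = 81 - 36 b$ ($M{\left(b \right)} = 81 - 9 b 4 = 81 - 9 \cdot 4 b = 81 - 36 b$)
$O{\left(a \right)} = a$
$g = -59$ ($g = -20 - 13 \cdot 3 = -20 - 39 = -59$)
$k{\left(X \right)} = 1$
$\left(k{\left(144 \right)} - \left(g - M{\left(-7 \right)}\right)\right) \left(27555 - 36004\right) = \left(1 + \left(\left(-1\right) \left(-59\right) + \left(81 - -252\right)\right)\right) \left(27555 - 36004\right) = \left(1 + \left(59 + \left(81 + 252\right)\right)\right) \left(-8449\right) = \left(1 + \left(59 + 333\right)\right) \left(-8449\right) = \left(1 + 392\right) \left(-8449\right) = 393 \left(-8449\right) = -3320457$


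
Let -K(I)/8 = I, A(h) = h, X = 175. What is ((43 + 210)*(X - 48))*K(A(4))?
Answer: -1028192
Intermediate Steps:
K(I) = -8*I
((43 + 210)*(X - 48))*K(A(4)) = ((43 + 210)*(175 - 48))*(-8*4) = (253*127)*(-32) = 32131*(-32) = -1028192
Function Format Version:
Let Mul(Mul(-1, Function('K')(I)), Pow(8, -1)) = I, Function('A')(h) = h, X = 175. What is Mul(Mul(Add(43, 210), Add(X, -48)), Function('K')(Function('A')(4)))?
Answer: -1028192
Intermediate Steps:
Function('K')(I) = Mul(-8, I)
Mul(Mul(Add(43, 210), Add(X, -48)), Function('K')(Function('A')(4))) = Mul(Mul(Add(43, 210), Add(175, -48)), Mul(-8, 4)) = Mul(Mul(253, 127), -32) = Mul(32131, -32) = -1028192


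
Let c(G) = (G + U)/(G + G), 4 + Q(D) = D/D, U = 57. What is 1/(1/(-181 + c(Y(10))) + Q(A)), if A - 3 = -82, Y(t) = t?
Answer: -3553/10679 ≈ -0.33271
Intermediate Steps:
A = -79 (A = 3 - 82 = -79)
Q(D) = -3 (Q(D) = -4 + D/D = -4 + 1 = -3)
c(G) = (57 + G)/(2*G) (c(G) = (G + 57)/(G + G) = (57 + G)/((2*G)) = (57 + G)*(1/(2*G)) = (57 + G)/(2*G))
1/(1/(-181 + c(Y(10))) + Q(A)) = 1/(1/(-181 + (½)*(57 + 10)/10) - 3) = 1/(1/(-181 + (½)*(⅒)*67) - 3) = 1/(1/(-181 + 67/20) - 3) = 1/(1/(-3553/20) - 3) = 1/(-20/3553 - 3) = 1/(-10679/3553) = -3553/10679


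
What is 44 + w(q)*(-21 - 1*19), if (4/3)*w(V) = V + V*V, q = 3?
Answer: -316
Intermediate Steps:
w(V) = 3*V/4 + 3*V²/4 (w(V) = 3*(V + V*V)/4 = 3*(V + V²)/4 = 3*V/4 + 3*V²/4)
44 + w(q)*(-21 - 1*19) = 44 + ((¾)*3*(1 + 3))*(-21 - 1*19) = 44 + ((¾)*3*4)*(-21 - 19) = 44 + 9*(-40) = 44 - 360 = -316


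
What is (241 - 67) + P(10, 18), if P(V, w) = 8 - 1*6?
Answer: 176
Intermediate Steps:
P(V, w) = 2 (P(V, w) = 8 - 6 = 2)
(241 - 67) + P(10, 18) = (241 - 67) + 2 = 174 + 2 = 176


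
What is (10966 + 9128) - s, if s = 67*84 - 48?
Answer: 14514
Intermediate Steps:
s = 5580 (s = 5628 - 48 = 5580)
(10966 + 9128) - s = (10966 + 9128) - 1*5580 = 20094 - 5580 = 14514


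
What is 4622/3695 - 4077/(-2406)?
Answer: 8728349/2963390 ≈ 2.9454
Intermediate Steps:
4622/3695 - 4077/(-2406) = 4622*(1/3695) - 4077*(-1/2406) = 4622/3695 + 1359/802 = 8728349/2963390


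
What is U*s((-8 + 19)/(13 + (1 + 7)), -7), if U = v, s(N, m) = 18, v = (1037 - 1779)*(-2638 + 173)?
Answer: 32922540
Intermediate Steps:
v = 1829030 (v = -742*(-2465) = 1829030)
U = 1829030
U*s((-8 + 19)/(13 + (1 + 7)), -7) = 1829030*18 = 32922540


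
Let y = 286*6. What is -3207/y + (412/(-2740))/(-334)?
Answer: -122258797/65433940 ≈ -1.8684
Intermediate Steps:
y = 1716
-3207/y + (412/(-2740))/(-334) = -3207/1716 + (412/(-2740))/(-334) = -3207*1/1716 + (412*(-1/2740))*(-1/334) = -1069/572 - 103/685*(-1/334) = -1069/572 + 103/228790 = -122258797/65433940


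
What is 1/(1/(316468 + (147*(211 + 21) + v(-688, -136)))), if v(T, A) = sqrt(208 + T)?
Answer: 350572 + 4*I*sqrt(30) ≈ 3.5057e+5 + 21.909*I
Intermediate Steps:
1/(1/(316468 + (147*(211 + 21) + v(-688, -136)))) = 1/(1/(316468 + (147*(211 + 21) + sqrt(208 - 688)))) = 1/(1/(316468 + (147*232 + sqrt(-480)))) = 1/(1/(316468 + (34104 + 4*I*sqrt(30)))) = 1/(1/(350572 + 4*I*sqrt(30))) = 350572 + 4*I*sqrt(30)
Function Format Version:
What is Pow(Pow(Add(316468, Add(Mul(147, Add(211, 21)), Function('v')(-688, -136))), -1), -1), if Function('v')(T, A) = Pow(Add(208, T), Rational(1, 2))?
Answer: Add(350572, Mul(4, I, Pow(30, Rational(1, 2)))) ≈ Add(3.5057e+5, Mul(21.909, I))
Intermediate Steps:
Pow(Pow(Add(316468, Add(Mul(147, Add(211, 21)), Function('v')(-688, -136))), -1), -1) = Pow(Pow(Add(316468, Add(Mul(147, Add(211, 21)), Pow(Add(208, -688), Rational(1, 2)))), -1), -1) = Pow(Pow(Add(316468, Add(Mul(147, 232), Pow(-480, Rational(1, 2)))), -1), -1) = Pow(Pow(Add(316468, Add(34104, Mul(4, I, Pow(30, Rational(1, 2))))), -1), -1) = Pow(Pow(Add(350572, Mul(4, I, Pow(30, Rational(1, 2)))), -1), -1) = Add(350572, Mul(4, I, Pow(30, Rational(1, 2))))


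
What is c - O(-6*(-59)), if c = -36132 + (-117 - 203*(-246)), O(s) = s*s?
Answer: -111627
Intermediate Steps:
O(s) = s²
c = 13689 (c = -36132 + (-117 + 49938) = -36132 + 49821 = 13689)
c - O(-6*(-59)) = 13689 - (-6*(-59))² = 13689 - 1*354² = 13689 - 1*125316 = 13689 - 125316 = -111627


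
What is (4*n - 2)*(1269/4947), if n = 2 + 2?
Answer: 5922/1649 ≈ 3.5913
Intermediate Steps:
n = 4
(4*n - 2)*(1269/4947) = (4*4 - 2)*(1269/4947) = (16 - 2)*(1269*(1/4947)) = 14*(423/1649) = 5922/1649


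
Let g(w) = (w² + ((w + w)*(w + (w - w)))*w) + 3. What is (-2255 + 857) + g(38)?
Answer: 109793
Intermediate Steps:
g(w) = 3 + w² + 2*w³ (g(w) = (w² + ((2*w)*(w + 0))*w) + 3 = (w² + ((2*w)*w)*w) + 3 = (w² + (2*w²)*w) + 3 = (w² + 2*w³) + 3 = 3 + w² + 2*w³)
(-2255 + 857) + g(38) = (-2255 + 857) + (3 + 38² + 2*38³) = -1398 + (3 + 1444 + 2*54872) = -1398 + (3 + 1444 + 109744) = -1398 + 111191 = 109793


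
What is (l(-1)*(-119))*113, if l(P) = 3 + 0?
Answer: -40341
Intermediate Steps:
l(P) = 3
(l(-1)*(-119))*113 = (3*(-119))*113 = -357*113 = -40341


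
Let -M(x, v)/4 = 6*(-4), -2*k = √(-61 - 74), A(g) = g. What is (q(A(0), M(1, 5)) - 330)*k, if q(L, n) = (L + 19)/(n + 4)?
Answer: 98943*I*√15/200 ≈ 1916.0*I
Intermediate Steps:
k = -3*I*√15/2 (k = -√(-61 - 74)/2 = -3*I*√15/2 ≈ -5.8095*I)
M(x, v) = 96 (M(x, v) = -24*(-4) = -4*(-24) = 96)
q(L, n) = (19 + L)/(4 + n)
(q(A(0), M(1, 5)) - 330)*k = ((19 + 0)/(4 + 96) - 330)*(-3*I*√15/2) = (19/100 - 330)*(-3*I*√15/2) = -(-98943)*I*√15/200 = 98943*I*√15/200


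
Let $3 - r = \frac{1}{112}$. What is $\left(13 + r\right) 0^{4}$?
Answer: $0$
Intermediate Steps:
$r = \frac{335}{112}$ ($r = 3 - \frac{1}{112} = \frac{335}{112} \approx 2.9911$)
$\left(13 + r\right) 0^{4} = \left(13 + \frac{335}{112}\right) 0^{4} = \frac{1791}{112} \cdot 0 = 0$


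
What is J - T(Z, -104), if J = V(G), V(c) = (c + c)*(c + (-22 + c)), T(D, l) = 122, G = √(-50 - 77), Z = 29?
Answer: -630 - 44*I*√127 ≈ -630.0 - 495.85*I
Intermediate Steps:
G = I*√127 (G = √(-127) = I*√127 ≈ 11.269*I)
V(c) = 2*c*(-22 + 2*c) (V(c) = (2*c)*(-22 + 2*c) = 2*c*(-22 + 2*c))
J = 4*I*√127*(-11 + I*√127) (J = 4*(I*√127)*(-11 + I*√127) = 4*I*√127*(-11 + I*√127) ≈ -508.0 - 495.85*I)
J - T(Z, -104) = (-508 - 44*I*√127) - 1*122 = (-508 - 44*I*√127) - 122 = -630 - 44*I*√127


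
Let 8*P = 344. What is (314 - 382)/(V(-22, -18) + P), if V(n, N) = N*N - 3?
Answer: -17/91 ≈ -0.18681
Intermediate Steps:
P = 43 (P = (1/8)*344 = 43)
V(n, N) = -3 + N**2 (V(n, N) = N**2 - 3 = -3 + N**2)
(314 - 382)/(V(-22, -18) + P) = (314 - 382)/((-3 + (-18)**2) + 43) = -68/((-3 + 324) + 43) = -68/(321 + 43) = -68/364 = -68*1/364 = -17/91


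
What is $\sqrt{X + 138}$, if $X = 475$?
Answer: $\sqrt{613} \approx 24.759$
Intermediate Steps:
$\sqrt{X + 138} = \sqrt{475 + 138} = \sqrt{613}$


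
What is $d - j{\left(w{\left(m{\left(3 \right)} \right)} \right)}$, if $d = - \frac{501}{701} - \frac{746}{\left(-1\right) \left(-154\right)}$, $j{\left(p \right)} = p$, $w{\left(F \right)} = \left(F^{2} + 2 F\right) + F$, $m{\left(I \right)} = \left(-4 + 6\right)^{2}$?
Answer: $- \frac{1811406}{53977} \approx -33.559$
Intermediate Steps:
$m{\left(I \right)} = 4$ ($m{\left(I \right)} = 2^{2} = 4$)
$w{\left(F \right)} = F^{2} + 3 F$
$d = - \frac{300050}{53977}$ ($d = \left(-501\right) \frac{1}{701} - \frac{746}{154} = - \frac{501}{701} - \frac{373}{77} = - \frac{300050}{53977} \approx -5.5588$)
$d - j{\left(w{\left(m{\left(3 \right)} \right)} \right)} = - \frac{300050}{53977} - 4 \left(3 + 4\right) = - \frac{300050}{53977} - 4 \cdot 7 = - \frac{300050}{53977} - 28 = - \frac{1811406}{53977}$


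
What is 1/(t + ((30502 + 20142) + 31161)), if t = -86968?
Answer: -1/5163 ≈ -0.00019369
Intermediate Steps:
1/(t + ((30502 + 20142) + 31161)) = 1/(-86968 + ((30502 + 20142) + 31161)) = 1/(-86968 + (50644 + 31161)) = 1/(-86968 + 81805) = 1/(-5163) = -1/5163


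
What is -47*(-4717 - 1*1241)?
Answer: 280026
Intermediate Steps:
-47*(-4717 - 1*1241) = -47*(-4717 - 1241) = -47*(-5958) = 280026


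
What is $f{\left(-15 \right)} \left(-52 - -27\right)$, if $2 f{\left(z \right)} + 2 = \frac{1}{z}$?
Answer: $\frac{155}{6} \approx 25.833$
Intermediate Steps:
$f{\left(z \right)} = -1 + \frac{1}{2 z}$
$f{\left(-15 \right)} \left(-52 - -27\right) = \frac{\frac{1}{2} - -15}{-15} \left(-52 - -27\right) = - \frac{\frac{1}{2} + 15}{15} \left(-52 + 27\right) = \left(- \frac{1}{15}\right) \frac{31}{2} \left(-25\right) = \left(- \frac{31}{30}\right) \left(-25\right) = \frac{155}{6}$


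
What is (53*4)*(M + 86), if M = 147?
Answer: 49396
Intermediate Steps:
(53*4)*(M + 86) = (53*4)*(147 + 86) = 212*233 = 49396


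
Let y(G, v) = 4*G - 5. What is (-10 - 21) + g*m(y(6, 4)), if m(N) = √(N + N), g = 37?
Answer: -31 + 37*√38 ≈ 197.08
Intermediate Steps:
y(G, v) = -5 + 4*G
m(N) = √2*√N (m(N) = √(2*N) = √2*√N)
(-10 - 21) + g*m(y(6, 4)) = (-10 - 21) + 37*(√2*√(-5 + 4*6)) = -31 + 37*(√2*√(-5 + 24)) = -31 + 37*(√2*√19) = -31 + 37*√38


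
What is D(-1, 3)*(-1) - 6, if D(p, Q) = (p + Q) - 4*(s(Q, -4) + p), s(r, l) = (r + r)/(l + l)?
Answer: -15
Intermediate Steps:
s(r, l) = r/l (s(r, l) = (2*r)/((2*l)) = (2*r)*(1/(2*l)) = r/l)
D(p, Q) = -3*p + 2*Q (D(p, Q) = (p + Q) - 4*(Q/(-4) + p) = (Q + p) - 4*(Q*(-¼) + p) = (Q + p) - 4*(-Q/4 + p) = (Q + p) - 4*(p - Q/4) = (Q + p) + (Q - 4*p) = -3*p + 2*Q)
D(-1, 3)*(-1) - 6 = (-3*(-1) + 2*3)*(-1) - 6 = (3 + 6)*(-1) - 6 = 9*(-1) - 6 = -9 - 6 = -15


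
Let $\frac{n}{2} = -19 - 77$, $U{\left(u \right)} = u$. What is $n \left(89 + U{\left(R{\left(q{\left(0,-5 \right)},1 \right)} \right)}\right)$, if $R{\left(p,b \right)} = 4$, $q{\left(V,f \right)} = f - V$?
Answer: $-17856$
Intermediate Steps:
$n = -192$ ($n = 2 \left(-19 - 77\right) = 2 \left(-96\right) = -192$)
$n \left(89 + U{\left(R{\left(q{\left(0,-5 \right)},1 \right)} \right)}\right) = - 192 \left(89 + 4\right) = \left(-192\right) 93 = -17856$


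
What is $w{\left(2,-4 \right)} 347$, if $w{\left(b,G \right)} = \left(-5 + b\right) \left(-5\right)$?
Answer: $5205$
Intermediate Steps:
$w{\left(b,G \right)} = 25 - 5 b$
$w{\left(2,-4 \right)} 347 = \left(25 - 10\right) 347 = 15 \cdot 347 = 5205$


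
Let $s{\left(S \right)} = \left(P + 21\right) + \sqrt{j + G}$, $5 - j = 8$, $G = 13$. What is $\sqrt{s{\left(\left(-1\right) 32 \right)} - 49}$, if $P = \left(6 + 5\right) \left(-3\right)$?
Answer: $\sqrt{-61 + \sqrt{10}} \approx 7.6051 i$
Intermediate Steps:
$j = -3$ ($j = 5 - 8 = -3$)
$P = -33$ ($P = 11 \left(-3\right) = -33$)
$s{\left(S \right)} = -12 + \sqrt{10}$ ($s{\left(S \right)} = \left(-33 + 21\right) + \sqrt{-3 + 13} = -12 + \sqrt{10}$)
$\sqrt{s{\left(\left(-1\right) 32 \right)} - 49} = \sqrt{\left(-12 + \sqrt{10}\right) - 49} = \sqrt{-61 + \sqrt{10}}$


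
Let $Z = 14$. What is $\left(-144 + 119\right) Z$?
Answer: $-350$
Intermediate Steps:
$\left(-144 + 119\right) Z = \left(-144 + 119\right) 14 = \left(-25\right) 14 = -350$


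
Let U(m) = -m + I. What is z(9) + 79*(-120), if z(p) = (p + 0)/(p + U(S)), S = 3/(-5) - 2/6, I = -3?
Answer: -985785/104 ≈ -9478.7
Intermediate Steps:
S = -14/15 (S = 3*(-⅕) - 2*⅙ = -⅗ - ⅓ = -14/15 ≈ -0.93333)
U(m) = -3 - m (U(m) = -m - 3 = -3 - m)
z(p) = p/(-31/15 + p) (z(p) = (p + 0)/(p + (-3 - 1*(-14/15))) = p/(p + (-3 + 14/15)) = p/(p - 31/15) = p/(-31/15 + p))
z(9) + 79*(-120) = 15*9/(-31 + 15*9) + 79*(-120) = 15*9/(-31 + 135) - 9480 = 15*9/104 - 9480 = 15*9*(1/104) - 9480 = 135/104 - 9480 = -985785/104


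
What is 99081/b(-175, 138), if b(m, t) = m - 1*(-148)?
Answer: -11009/3 ≈ -3669.7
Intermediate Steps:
b(m, t) = 148 + m (b(m, t) = m + 148 = 148 + m)
99081/b(-175, 138) = 99081/(148 - 175) = 99081/(-27) = 99081*(-1/27) = -11009/3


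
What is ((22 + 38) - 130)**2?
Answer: 4900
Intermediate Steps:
((22 + 38) - 130)**2 = (60 - 130)**2 = (-70)**2 = 4900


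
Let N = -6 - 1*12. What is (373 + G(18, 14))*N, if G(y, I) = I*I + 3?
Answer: -10296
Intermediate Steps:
N = -18 (N = -6 - 12 = -18)
G(y, I) = 3 + I² (G(y, I) = I² + 3 = 3 + I²)
(373 + G(18, 14))*N = (373 + (3 + 14²))*(-18) = (373 + (3 + 196))*(-18) = (373 + 199)*(-18) = 572*(-18) = -10296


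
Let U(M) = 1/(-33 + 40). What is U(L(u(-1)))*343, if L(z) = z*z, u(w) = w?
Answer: 49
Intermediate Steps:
L(z) = z²
U(M) = ⅐ (U(M) = 1/7 = ⅐)
U(L(u(-1)))*343 = (⅐)*343 = 49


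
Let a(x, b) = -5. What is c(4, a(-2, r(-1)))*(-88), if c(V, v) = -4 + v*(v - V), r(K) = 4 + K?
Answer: -3608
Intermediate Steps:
c(4, a(-2, r(-1)))*(-88) = (-4 + (-5)² - 1*4*(-5))*(-88) = (-4 + 25 + 20)*(-88) = 41*(-88) = -3608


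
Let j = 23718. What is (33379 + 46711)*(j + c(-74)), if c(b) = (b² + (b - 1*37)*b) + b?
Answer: 2990080060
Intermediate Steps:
c(b) = b + b² + b*(-37 + b) (c(b) = (b² + (b - 37)*b) + b = (b² + (-37 + b)*b) + b = (b² + b*(-37 + b)) + b = b + b² + b*(-37 + b))
(33379 + 46711)*(j + c(-74)) = (33379 + 46711)*(23718 + 2*(-74)*(-18 - 74)) = 80090*(23718 + 2*(-74)*(-92)) = 80090*(23718 + 13616) = 80090*37334 = 2990080060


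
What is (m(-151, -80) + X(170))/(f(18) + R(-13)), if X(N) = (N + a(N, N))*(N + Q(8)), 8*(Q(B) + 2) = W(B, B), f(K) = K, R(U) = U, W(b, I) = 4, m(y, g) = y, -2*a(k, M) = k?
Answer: 28343/10 ≈ 2834.3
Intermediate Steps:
a(k, M) = -k/2
Q(B) = -3/2 (Q(B) = -2 + (⅛)*4 = -2 + ½ = -3/2)
X(N) = N*(-3/2 + N)/2 (X(N) = (N - N/2)*(N - 3/2) = (N/2)*(-3/2 + N) = N*(-3/2 + N)/2)
(m(-151, -80) + X(170))/(f(18) + R(-13)) = (-151 + (¼)*170*(-3 + 2*170))/(18 - 13) = (-151 + (¼)*170*(-3 + 340))/5 = (-151 + (¼)*170*337)*(⅕) = (-151 + 28645/2)*(⅕) = (28343/2)*(⅕) = 28343/10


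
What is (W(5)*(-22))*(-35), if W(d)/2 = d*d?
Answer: 38500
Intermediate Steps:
W(d) = 2*d² (W(d) = 2*(d*d) = 2*d²)
(W(5)*(-22))*(-35) = ((2*5²)*(-22))*(-35) = ((2*25)*(-22))*(-35) = (50*(-22))*(-35) = -1100*(-35) = 38500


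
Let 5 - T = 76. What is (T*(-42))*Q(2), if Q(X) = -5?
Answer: -14910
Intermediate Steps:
T = -71 (T = 5 - 1*76 = 5 - 76 = -71)
(T*(-42))*Q(2) = -71*(-42)*(-5) = 2982*(-5) = -14910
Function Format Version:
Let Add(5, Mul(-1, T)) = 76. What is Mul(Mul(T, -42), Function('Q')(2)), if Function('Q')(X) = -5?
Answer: -14910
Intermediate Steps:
T = -71 (T = Add(5, Mul(-1, 76)) = Add(5, -76) = -71)
Mul(Mul(T, -42), Function('Q')(2)) = Mul(Mul(-71, -42), -5) = Mul(2982, -5) = -14910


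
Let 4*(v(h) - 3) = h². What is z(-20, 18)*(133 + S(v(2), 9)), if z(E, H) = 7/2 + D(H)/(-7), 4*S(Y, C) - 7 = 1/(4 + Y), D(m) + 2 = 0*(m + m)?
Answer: 228589/448 ≈ 510.24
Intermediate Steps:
v(h) = 3 + h²/4
D(m) = -2 (D(m) = -2 + 0*(m + m) = -2 + 0*(2*m) = -2 + 0 = -2)
S(Y, C) = 7/4 + 1/(4*(4 + Y))
z(E, H) = 53/14 (z(E, H) = 7/2 - 2/(-7) = 7*(½) - 2*(-⅐) = 7/2 + 2/7 = 53/14)
z(-20, 18)*(133 + S(v(2), 9)) = 53*(133 + (29 + 7*(3 + (¼)*2²))/(4*(4 + (3 + (¼)*2²))))/14 = 53*(133 + (29 + 7*(3 + (¼)*4))/(4*(4 + (3 + (¼)*4))))/14 = 53*(133 + (29 + 7*(3 + 1))/(4*(4 + (3 + 1))))/14 = 53*(133 + (29 + 7*4)/(4*(4 + 4)))/14 = 53*(133 + (¼)*(29 + 28)/8)/14 = 53*(133 + (¼)*(⅛)*57)/14 = 53*(133 + 57/32)/14 = (53/14)*(4313/32) = 228589/448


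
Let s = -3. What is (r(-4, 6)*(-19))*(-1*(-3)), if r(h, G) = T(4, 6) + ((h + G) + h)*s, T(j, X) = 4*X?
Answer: -1710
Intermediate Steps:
r(h, G) = 24 - 6*h - 3*G (r(h, G) = 4*6 + ((h + G) + h)*(-3) = 24 + ((G + h) + h)*(-3) = 24 + (G + 2*h)*(-3) = 24 + (-6*h - 3*G) = 24 - 6*h - 3*G)
(r(-4, 6)*(-19))*(-1*(-3)) = ((24 - 6*(-4) - 3*6)*(-19))*(-1*(-3)) = ((24 + 24 - 18)*(-19))*3 = (30*(-19))*3 = -570*3 = -1710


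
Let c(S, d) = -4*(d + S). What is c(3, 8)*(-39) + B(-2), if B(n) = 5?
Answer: 1721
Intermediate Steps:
c(S, d) = -4*S - 4*d (c(S, d) = -4*(S + d) = -4*S - 4*d)
c(3, 8)*(-39) + B(-2) = (-4*3 - 4*8)*(-39) + 5 = (-12 - 32)*(-39) + 5 = -44*(-39) + 5 = 1716 + 5 = 1721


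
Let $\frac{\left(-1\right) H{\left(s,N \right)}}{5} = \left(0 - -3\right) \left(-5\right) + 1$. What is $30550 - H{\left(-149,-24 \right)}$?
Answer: $30480$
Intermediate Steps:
$H{\left(s,N \right)} = 70$ ($H{\left(s,N \right)} = - 5 \left(\left(0 - -3\right) \left(-5\right) + 1\right) = - 5 \left(\left(0 + 3\right) \left(-5\right) + 1\right) = - 5 \left(3 \left(-5\right) + 1\right) = - 5 \left(-15 + 1\right) = \left(-5\right) \left(-14\right) = 70$)
$30550 - H{\left(-149,-24 \right)} = 30550 - 70 = 30480$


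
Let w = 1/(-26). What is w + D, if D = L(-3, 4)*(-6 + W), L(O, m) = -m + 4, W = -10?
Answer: -1/26 ≈ -0.038462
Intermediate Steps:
L(O, m) = 4 - m
D = 0 (D = (4 - 1*4)*(-6 - 10) = (4 - 4)*(-16) = 0*(-16) = 0)
w = -1/26 ≈ -0.038462
w + D = -1/26 + 0 = -1/26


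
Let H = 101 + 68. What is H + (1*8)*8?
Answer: 233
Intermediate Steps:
H = 169
H + (1*8)*8 = 169 + (1*8)*8 = 169 + 8*8 = 169 + 64 = 233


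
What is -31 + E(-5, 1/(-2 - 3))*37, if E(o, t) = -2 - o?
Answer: 80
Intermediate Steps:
-31 + E(-5, 1/(-2 - 3))*37 = -31 + (-2 - 1*(-5))*37 = -31 + (-2 + 5)*37 = -31 + 3*37 = -31 + 111 = 80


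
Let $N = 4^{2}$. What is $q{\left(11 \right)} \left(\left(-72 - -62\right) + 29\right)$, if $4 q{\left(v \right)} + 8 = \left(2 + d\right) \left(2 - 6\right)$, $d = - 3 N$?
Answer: $836$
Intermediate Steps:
$N = 16$
$d = -48$ ($d = \left(-3\right) 16 = -48$)
$q{\left(v \right)} = 44$ ($q{\left(v \right)} = -2 + \frac{\left(2 - 48\right) \left(2 - 6\right)}{4} = -2 + \frac{\left(-46\right) \left(-4\right)}{4} = -2 + \frac{1}{4} \cdot 184 = -2 + 46 = 44$)
$q{\left(11 \right)} \left(\left(-72 - -62\right) + 29\right) = 44 \left(\left(-72 - -62\right) + 29\right) = 44 \left(\left(-72 + 62\right) + 29\right) = 44 \left(-10 + 29\right) = 44 \cdot 19 = 836$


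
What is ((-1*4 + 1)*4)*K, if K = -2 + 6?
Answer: -48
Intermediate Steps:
K = 4
((-1*4 + 1)*4)*K = ((-1*4 + 1)*4)*4 = ((-4 + 1)*4)*4 = -3*4*4 = -12*4 = -48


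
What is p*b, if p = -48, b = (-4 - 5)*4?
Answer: 1728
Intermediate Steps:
b = -36 (b = -9*4 = -36)
p*b = -48*(-36) = 1728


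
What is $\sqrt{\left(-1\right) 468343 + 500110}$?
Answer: $\sqrt{31767} \approx 178.23$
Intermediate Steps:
$\sqrt{\left(-1\right) 468343 + 500110} = \sqrt{-468343 + 500110} = \sqrt{31767}$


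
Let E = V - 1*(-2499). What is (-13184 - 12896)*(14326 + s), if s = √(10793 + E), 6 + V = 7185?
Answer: -373622080 - 26080*√20471 ≈ -3.7735e+8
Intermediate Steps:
V = 7179 (V = -6 + 7185 = 7179)
E = 9678 (E = 7179 - 1*(-2499) = 7179 + 2499 = 9678)
s = √20471 (s = √(10793 + 9678) = √20471 ≈ 143.08)
(-13184 - 12896)*(14326 + s) = (-13184 - 12896)*(14326 + √20471) = -26080*(14326 + √20471) = -373622080 - 26080*√20471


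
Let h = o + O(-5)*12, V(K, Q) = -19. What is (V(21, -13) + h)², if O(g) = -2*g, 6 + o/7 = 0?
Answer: 3481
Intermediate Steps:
o = -42 (o = -42 + 7*0 = -42 + 0 = -42)
h = 78 (h = -42 - 2*(-5)*12 = -42 + 10*12 = -42 + 120 = 78)
(V(21, -13) + h)² = (-19 + 78)² = 59² = 3481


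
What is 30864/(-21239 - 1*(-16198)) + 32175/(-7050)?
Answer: -5063805/473854 ≈ -10.686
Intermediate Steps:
30864/(-21239 - 1*(-16198)) + 32175/(-7050) = 30864/(-21239 + 16198) + 32175*(-1/7050) = 30864/(-5041) - 429/94 = 30864*(-1/5041) - 429/94 = -30864/5041 - 429/94 = -5063805/473854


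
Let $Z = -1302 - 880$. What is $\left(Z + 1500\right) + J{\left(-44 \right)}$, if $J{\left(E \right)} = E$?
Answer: $-726$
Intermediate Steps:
$Z = -2182$
$\left(Z + 1500\right) + J{\left(-44 \right)} = \left(-2182 + 1500\right) - 44 = -682 - 44 = -726$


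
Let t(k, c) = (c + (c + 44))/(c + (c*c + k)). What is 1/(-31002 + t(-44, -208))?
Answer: -10753/333364599 ≈ -3.2256e-5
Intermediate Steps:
t(k, c) = (44 + 2*c)/(c + k + c**2) (t(k, c) = (c + (44 + c))/(c + (c**2 + k)) = (44 + 2*c)/(c + (k + c**2)) = (44 + 2*c)/(c + k + c**2))
1/(-31002 + t(-44, -208)) = 1/(-31002 + 2*(22 - 208)/(-208 - 44 + (-208)**2)) = 1/(-31002 + 2*(-186)/(-208 - 44 + 43264)) = 1/(-31002 + 2*(-186)/43012) = 1/(-31002 + 2*(1/43012)*(-186)) = 1/(-31002 - 93/10753) = 1/(-333364599/10753) = -10753/333364599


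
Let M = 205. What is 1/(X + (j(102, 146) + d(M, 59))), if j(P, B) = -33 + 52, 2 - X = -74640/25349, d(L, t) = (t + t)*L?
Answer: 25349/613799279 ≈ 4.1299e-5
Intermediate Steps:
d(L, t) = 2*L*t (d(L, t) = (2*t)*L = 2*L*t)
X = 125338/25349 (X = 2 - (-74640)/25349 = 2 - 1*(-74640/25349) = 2 + 74640/25349 = 125338/25349 ≈ 4.9445)
j(P, B) = 19
1/(X + (j(102, 146) + d(M, 59))) = 1/(125338/25349 + (19 + 2*205*59)) = 1/(125338/25349 + (19 + 24190)) = 1/(125338/25349 + 24209) = 1/(613799279/25349) = 25349/613799279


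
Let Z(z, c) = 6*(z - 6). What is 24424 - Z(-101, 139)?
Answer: 25066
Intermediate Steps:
Z(z, c) = -36 + 6*z (Z(z, c) = 6*(-6 + z) = -36 + 6*z)
24424 - Z(-101, 139) = 24424 - (-36 + 6*(-101)) = 24424 - (-36 - 606) = 24424 - 1*(-642) = 24424 + 642 = 25066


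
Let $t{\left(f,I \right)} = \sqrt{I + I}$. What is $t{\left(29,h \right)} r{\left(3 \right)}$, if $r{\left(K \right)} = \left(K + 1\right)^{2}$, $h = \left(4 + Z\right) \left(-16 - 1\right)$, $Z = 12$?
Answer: $64 i \sqrt{34} \approx 373.18 i$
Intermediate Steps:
$h = -272$ ($h = \left(4 + 12\right) \left(-16 - 1\right) = 16 \left(-17\right) = -272$)
$t{\left(f,I \right)} = \sqrt{2} \sqrt{I}$ ($t{\left(f,I \right)} = \sqrt{2 I} = \sqrt{2} \sqrt{I}$)
$r{\left(K \right)} = \left(1 + K\right)^{2}$
$t{\left(29,h \right)} r{\left(3 \right)} = \sqrt{2} \sqrt{-272} \left(1 + 3\right)^{2} = \sqrt{2} \cdot 4 i \sqrt{17} \cdot 4^{2} = 4 i \sqrt{34} \cdot 16 = 64 i \sqrt{34}$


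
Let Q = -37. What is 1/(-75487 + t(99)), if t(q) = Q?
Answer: -1/75524 ≈ -1.3241e-5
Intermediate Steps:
t(q) = -37
1/(-75487 + t(99)) = 1/(-75487 - 37) = 1/(-75524) = -1/75524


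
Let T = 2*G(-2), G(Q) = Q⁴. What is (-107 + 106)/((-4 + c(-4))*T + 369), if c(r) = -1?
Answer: -1/209 ≈ -0.0047847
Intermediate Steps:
T = 32 (T = 2*(-2)⁴ = 2*16 = 32)
(-107 + 106)/((-4 + c(-4))*T + 369) = (-107 + 106)/((-4 - 1)*32 + 369) = -1/(-5*32 + 369) = -1/(-160 + 369) = -1/209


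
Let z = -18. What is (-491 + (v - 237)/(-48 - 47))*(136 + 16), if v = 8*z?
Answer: -370112/5 ≈ -74022.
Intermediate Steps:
v = -144 (v = 8*(-18) = -144)
(-491 + (v - 237)/(-48 - 47))*(136 + 16) = (-491 + (-144 - 237)/(-48 - 47))*(136 + 16) = (-491 - 381/(-95))*152 = (-491 - 381*(-1/95))*152 = (-491 + 381/95)*152 = -46264/95*152 = -370112/5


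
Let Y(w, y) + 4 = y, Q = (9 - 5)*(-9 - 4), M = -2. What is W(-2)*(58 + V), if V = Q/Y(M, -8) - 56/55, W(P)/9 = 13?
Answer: 394563/55 ≈ 7173.9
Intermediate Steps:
Q = -52 (Q = 4*(-13) = -52)
W(P) = 117 (W(P) = 9*13 = 117)
Y(w, y) = -4 + y
V = 547/165 (V = -52/(-4 - 8) - 56/55 = -52/(-12) - 56*1/55 = -52*(-1/12) - 56/55 = 13/3 - 56/55 = 547/165 ≈ 3.3152)
W(-2)*(58 + V) = 117*(58 + 547/165) = 117*(10117/165) = 394563/55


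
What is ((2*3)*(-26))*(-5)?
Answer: 780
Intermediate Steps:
((2*3)*(-26))*(-5) = (6*(-26))*(-5) = -156*(-5) = 780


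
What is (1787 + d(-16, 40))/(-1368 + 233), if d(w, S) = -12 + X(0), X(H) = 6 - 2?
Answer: -1779/1135 ≈ -1.5674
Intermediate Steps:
X(H) = 4
d(w, S) = -8 (d(w, S) = -12 + 4 = -8)
(1787 + d(-16, 40))/(-1368 + 233) = (1787 - 8)/(-1368 + 233) = 1779/(-1135) = 1779*(-1/1135) = -1779/1135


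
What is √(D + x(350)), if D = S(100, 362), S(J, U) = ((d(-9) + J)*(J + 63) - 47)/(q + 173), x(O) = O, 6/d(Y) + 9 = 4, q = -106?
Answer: √66174895/335 ≈ 24.283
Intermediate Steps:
d(Y) = -6/5 (d(Y) = 6/(-9 + 4) = 6/(-5) = 6*(-⅕) = -6/5)
S(J, U) = -47/67 + (63 + J)*(-6/5 + J)/67 (S(J, U) = ((-6/5 + J)*(J + 63) - 47)/(-106 + 173) = ((-6/5 + J)*(63 + J) - 47)/67 = ((63 + J)*(-6/5 + J) - 47)*(1/67) = (-47 + (63 + J)*(-6/5 + J))*(1/67) = -47/67 + (63 + J)*(-6/5 + J)/67)
D = 80287/335 (D = -613/335 + (1/67)*100² + (309/335)*100 = -613/335 + (1/67)*10000 + 6180/67 = -613/335 + 10000/67 + 6180/67 = 80287/335 ≈ 239.66)
√(D + x(350)) = √(80287/335 + 350) = √(197537/335) = √66174895/335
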